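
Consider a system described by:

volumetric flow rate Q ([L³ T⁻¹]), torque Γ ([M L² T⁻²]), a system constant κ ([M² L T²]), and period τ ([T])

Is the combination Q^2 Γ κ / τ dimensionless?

no

Sum the exponent of each base dimension across the product:
  M: 2·[Q]_M + [Γ]_M + [κ]_M − [τ]_M = 2·(0) + (1) + (2) − (0) = 3
  L: 2·[Q]_L + [Γ]_L + [κ]_L − [τ]_L = 2·(3) + (2) + (1) − (0) = 9
  T: 2·[Q]_T + [Γ]_T + [κ]_T − [τ]_T = 2·(-1) + (-2) + (2) − (1) = -3
Net dimensions [M³ L⁹ T⁻³] ≠ [1] — not dimensionless.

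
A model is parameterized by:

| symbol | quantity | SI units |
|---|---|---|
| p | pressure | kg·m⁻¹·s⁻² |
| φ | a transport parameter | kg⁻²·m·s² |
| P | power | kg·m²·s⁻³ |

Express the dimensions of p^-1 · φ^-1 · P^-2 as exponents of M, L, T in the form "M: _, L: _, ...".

M: -1, L: -4, T: 6

Collect each base-dimension exponent across the product:
  M: −(1) − (-2) − 2·(1) = -1
  L: −(-1) − (1) − 2·(2) = -4
  T: −(-2) − (2) − 2·(-3) = 6
So the dimensions are [M⁻¹ L⁻⁴ T⁶].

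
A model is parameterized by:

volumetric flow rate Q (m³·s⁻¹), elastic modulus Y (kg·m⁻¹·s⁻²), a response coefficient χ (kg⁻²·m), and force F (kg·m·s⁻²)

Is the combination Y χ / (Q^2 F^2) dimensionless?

Sum the exponent of each base dimension across the product:
  M: −2·[Q]_M + [Y]_M + [χ]_M − 2·[F]_M = −2·(0) + (1) + (-2) − 2·(1) = -3
  L: −2·[Q]_L + [Y]_L + [χ]_L − 2·[F]_L = −2·(3) + (-1) + (1) − 2·(1) = -8
  T: −2·[Q]_T + [Y]_T + [χ]_T − 2·[F]_T = −2·(-1) + (-2) + (0) − 2·(-2) = 4
Net dimensions [M⁻³ L⁻⁸ T⁴] ≠ [1] — not dimensionless.

no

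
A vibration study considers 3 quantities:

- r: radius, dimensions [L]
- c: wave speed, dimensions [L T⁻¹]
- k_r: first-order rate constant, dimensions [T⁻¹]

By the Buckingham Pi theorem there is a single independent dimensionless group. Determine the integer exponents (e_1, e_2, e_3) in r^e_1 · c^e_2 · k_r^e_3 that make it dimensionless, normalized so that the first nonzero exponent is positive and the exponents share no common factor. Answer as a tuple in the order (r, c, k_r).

(1, -1, 1)

L: e_1·(1) + e_2·(1) + e_3·(0) = 0
T: e_1·(0) + e_2·(-1) + e_3·(-1) = 0
Solving this homogeneous linear system for the smallest-integer solution (first nonzero entry positive) gives (1, -1, 1).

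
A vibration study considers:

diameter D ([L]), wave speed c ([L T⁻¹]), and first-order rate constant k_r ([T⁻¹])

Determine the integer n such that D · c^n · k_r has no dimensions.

-1

Balance the L exponent: (1)·n from c, plus (1) + (0) = 1 from the rest, must sum to zero.
n + 1 = 0, so n = -1.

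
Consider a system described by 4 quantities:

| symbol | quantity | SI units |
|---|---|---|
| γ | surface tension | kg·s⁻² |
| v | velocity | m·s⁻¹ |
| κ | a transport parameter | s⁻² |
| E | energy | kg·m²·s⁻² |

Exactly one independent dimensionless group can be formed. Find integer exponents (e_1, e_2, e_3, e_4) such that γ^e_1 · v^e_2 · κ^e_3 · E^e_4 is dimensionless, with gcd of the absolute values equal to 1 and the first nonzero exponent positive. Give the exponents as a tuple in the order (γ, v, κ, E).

(1, 2, -1, -1)

M: e_1·(1) + e_2·(0) + e_3·(0) + e_4·(1) = 0
L: e_1·(0) + e_2·(1) + e_3·(0) + e_4·(2) = 0
T: e_1·(-2) + e_2·(-1) + e_3·(-2) + e_4·(-2) = 0
Solving this homogeneous linear system for the smallest-integer solution (first nonzero entry positive) gives (1, 2, -1, -1).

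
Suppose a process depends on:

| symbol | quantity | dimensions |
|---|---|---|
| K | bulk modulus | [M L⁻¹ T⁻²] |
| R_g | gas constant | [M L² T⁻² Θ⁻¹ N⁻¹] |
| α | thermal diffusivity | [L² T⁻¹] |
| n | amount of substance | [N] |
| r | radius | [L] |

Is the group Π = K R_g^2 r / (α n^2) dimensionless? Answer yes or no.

no

Sum the exponent of each base dimension across the product:
  M: [K]_M + 2·[R_g]_M − [α]_M − 2·[n]_M + [r]_M = (1) + 2·(1) − (0) − 2·(0) + (0) = 3
  L: [K]_L + 2·[R_g]_L − [α]_L − 2·[n]_L + [r]_L = (-1) + 2·(2) − (2) − 2·(0) + (1) = 2
  T: [K]_T + 2·[R_g]_T − [α]_T − 2·[n]_T + [r]_T = (-2) + 2·(-2) − (-1) − 2·(0) + (0) = -5
  Θ: [K]_Θ + 2·[R_g]_Θ − [α]_Θ − 2·[n]_Θ + [r]_Θ = (0) + 2·(-1) − (0) − 2·(0) + (0) = -2
  N: [K]_N + 2·[R_g]_N − [α]_N − 2·[n]_N + [r]_N = (0) + 2·(-1) − (0) − 2·(1) + (0) = -4
Net dimensions [M³ L² T⁻⁵ Θ⁻² N⁻⁴] ≠ [1] — not dimensionless.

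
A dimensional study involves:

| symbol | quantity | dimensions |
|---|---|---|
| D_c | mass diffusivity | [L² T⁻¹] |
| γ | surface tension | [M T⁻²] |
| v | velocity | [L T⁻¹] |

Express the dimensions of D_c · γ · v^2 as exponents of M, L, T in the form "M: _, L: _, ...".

M: 1, L: 4, T: -5

Collect each base-dimension exponent across the product:
  M: (0) + (1) + 2·(0) = 1
  L: (2) + (0) + 2·(1) = 4
  T: (-1) + (-2) + 2·(-1) = -5
So the dimensions are [M L⁴ T⁻⁵].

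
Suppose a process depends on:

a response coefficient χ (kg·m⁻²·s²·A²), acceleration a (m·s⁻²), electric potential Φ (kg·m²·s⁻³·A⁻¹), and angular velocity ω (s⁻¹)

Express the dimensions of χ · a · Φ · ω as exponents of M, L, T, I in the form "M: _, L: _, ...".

Collect each base-dimension exponent across the product:
  M: (1) + (0) + (1) + (0) = 2
  L: (-2) + (1) + (2) + (0) = 1
  T: (2) + (-2) + (-3) + (-1) = -4
  I: (2) + (0) + (-1) + (0) = 1
So the dimensions are [M² L T⁻⁴ I].

M: 2, L: 1, T: -4, I: 1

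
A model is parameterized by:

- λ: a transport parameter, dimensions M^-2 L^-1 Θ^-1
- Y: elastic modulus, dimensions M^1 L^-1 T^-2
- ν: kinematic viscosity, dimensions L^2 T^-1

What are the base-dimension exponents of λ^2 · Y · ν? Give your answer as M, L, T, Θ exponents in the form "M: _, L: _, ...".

M: -3, L: -1, T: -3, Θ: -2

Collect each base-dimension exponent across the product:
  M: 2·(-2) + (1) + (0) = -3
  L: 2·(-1) + (-1) + (2) = -1
  T: 2·(0) + (-2) + (-1) = -3
  Θ: 2·(-1) + (0) + (0) = -2
So the dimensions are [M⁻³ L⁻¹ T⁻³ Θ⁻²].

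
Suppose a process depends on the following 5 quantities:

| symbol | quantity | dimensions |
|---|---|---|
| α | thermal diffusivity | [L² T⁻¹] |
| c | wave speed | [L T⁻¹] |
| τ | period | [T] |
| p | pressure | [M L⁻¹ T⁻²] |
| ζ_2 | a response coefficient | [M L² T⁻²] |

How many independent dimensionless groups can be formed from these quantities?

2

There are 5 variables and 3 base dimensions (M, L, T).
The dimension matrix has rank 3.
Independent dimensionless groups: 5 − 3 = 2.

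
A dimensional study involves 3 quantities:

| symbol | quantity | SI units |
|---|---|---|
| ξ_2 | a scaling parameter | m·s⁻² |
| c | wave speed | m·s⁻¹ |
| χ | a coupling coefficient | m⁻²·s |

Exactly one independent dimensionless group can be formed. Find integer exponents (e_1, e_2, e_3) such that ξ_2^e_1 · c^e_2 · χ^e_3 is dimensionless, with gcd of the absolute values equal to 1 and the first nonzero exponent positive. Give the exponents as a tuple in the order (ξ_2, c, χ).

L: e_1·(1) + e_2·(1) + e_3·(-2) = 0
T: e_1·(-2) + e_2·(-1) + e_3·(1) = 0
Solving this homogeneous linear system for the smallest-integer solution (first nonzero entry positive) gives (1, -3, -1).

(1, -3, -1)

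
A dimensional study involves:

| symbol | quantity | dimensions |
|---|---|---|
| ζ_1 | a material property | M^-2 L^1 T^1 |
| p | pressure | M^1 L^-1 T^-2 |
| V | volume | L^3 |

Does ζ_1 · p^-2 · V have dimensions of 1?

Sum the exponent of each base dimension across the product:
  M: [ζ_1]_M − 2·[p]_M + [V]_M = (-2) − 2·(1) + (0) = -4
  L: [ζ_1]_L − 2·[p]_L + [V]_L = (1) − 2·(-1) + (3) = 6
  T: [ζ_1]_T − 2·[p]_T + [V]_T = (1) − 2·(-2) + (0) = 5
Net dimensions [M⁻⁴ L⁶ T⁵] ≠ [1] — not dimensionless.

no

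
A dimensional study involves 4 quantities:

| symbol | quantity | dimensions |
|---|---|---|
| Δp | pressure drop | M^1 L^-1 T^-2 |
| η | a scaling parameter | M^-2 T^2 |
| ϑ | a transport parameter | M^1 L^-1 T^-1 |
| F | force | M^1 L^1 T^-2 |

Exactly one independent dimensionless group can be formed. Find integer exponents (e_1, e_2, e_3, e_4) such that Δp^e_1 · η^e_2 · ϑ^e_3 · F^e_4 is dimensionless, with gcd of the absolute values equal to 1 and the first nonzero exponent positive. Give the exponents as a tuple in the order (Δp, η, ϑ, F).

(1, -1, -2, -1)

M: e_1·(1) + e_2·(-2) + e_3·(1) + e_4·(1) = 0
L: e_1·(-1) + e_2·(0) + e_3·(-1) + e_4·(1) = 0
T: e_1·(-2) + e_2·(2) + e_3·(-1) + e_4·(-2) = 0
Solving this homogeneous linear system for the smallest-integer solution (first nonzero entry positive) gives (1, -1, -2, -1).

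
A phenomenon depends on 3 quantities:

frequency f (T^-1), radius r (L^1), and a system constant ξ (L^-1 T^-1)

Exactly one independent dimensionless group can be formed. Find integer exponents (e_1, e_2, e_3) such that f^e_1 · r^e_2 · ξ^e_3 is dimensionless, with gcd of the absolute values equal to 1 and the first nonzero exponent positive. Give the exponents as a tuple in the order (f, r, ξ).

L: e_1·(0) + e_2·(1) + e_3·(-1) = 0
T: e_1·(-1) + e_2·(0) + e_3·(-1) = 0
Solving this homogeneous linear system for the smallest-integer solution (first nonzero entry positive) gives (1, -1, -1).

(1, -1, -1)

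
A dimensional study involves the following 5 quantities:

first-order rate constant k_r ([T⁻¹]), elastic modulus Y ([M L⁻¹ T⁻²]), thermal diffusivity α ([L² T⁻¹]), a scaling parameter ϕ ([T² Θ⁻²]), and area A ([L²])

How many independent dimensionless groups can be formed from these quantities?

1

There are 5 variables and 4 base dimensions (M, L, T, Θ).
The dimension matrix has rank 4.
Independent dimensionless groups: 5 − 4 = 1.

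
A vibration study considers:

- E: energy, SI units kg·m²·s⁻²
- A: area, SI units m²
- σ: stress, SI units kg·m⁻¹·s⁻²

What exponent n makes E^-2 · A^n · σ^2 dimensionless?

Balance the L exponent: (2)·n from A, plus −2·(2) + 2·(-1) = -6 from the rest, must sum to zero.
2n − 6 = 0, so n = 3.

3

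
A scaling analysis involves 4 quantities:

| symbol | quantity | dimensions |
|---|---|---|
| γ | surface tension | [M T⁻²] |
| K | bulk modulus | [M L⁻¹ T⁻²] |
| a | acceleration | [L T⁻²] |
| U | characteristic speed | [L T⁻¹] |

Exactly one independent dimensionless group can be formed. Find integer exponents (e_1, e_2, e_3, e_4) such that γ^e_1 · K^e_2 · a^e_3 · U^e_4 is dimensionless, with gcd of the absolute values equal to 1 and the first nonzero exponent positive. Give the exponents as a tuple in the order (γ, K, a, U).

M: e_1·(1) + e_2·(1) + e_3·(0) + e_4·(0) = 0
L: e_1·(0) + e_2·(-1) + e_3·(1) + e_4·(1) = 0
T: e_1·(-2) + e_2·(-2) + e_3·(-2) + e_4·(-1) = 0
Solving this homogeneous linear system for the smallest-integer solution (first nonzero entry positive) gives (1, -1, 1, -2).

(1, -1, 1, -2)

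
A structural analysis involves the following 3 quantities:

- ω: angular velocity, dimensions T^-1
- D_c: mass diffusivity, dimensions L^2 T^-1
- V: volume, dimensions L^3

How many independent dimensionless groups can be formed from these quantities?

There are 3 variables and 2 base dimensions (L, T).
The dimension matrix has rank 2.
Independent dimensionless groups: 3 − 2 = 1.

1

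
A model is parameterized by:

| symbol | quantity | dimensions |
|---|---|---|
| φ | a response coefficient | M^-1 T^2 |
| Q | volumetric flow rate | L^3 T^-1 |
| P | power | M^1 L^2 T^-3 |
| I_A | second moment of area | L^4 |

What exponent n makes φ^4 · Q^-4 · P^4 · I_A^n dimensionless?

1

Balance the L exponent: (4)·n from I_A, plus 4·(0) − 4·(3) + 4·(2) = -4 from the rest, must sum to zero.
4n − 4 = 0, so n = 1.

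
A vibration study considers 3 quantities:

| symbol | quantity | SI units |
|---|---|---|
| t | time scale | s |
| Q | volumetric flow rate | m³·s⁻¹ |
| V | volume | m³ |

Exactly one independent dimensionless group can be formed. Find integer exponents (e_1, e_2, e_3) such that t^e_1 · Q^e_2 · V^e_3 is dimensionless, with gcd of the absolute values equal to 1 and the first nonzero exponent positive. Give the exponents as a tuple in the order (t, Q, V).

L: e_1·(0) + e_2·(3) + e_3·(3) = 0
T: e_1·(1) + e_2·(-1) + e_3·(0) = 0
Solving this homogeneous linear system for the smallest-integer solution (first nonzero entry positive) gives (1, 1, -1).

(1, 1, -1)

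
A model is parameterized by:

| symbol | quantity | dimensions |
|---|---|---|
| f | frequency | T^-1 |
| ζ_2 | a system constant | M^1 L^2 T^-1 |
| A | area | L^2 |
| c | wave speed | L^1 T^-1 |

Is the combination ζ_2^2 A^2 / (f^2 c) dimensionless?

Sum the exponent of each base dimension across the product:
  M: −2·[f]_M + 2·[ζ_2]_M + 2·[A]_M − [c]_M = −2·(0) + 2·(1) + 2·(0) − (0) = 2
  L: −2·[f]_L + 2·[ζ_2]_L + 2·[A]_L − [c]_L = −2·(0) + 2·(2) + 2·(2) − (1) = 7
  T: −2·[f]_T + 2·[ζ_2]_T + 2·[A]_T − [c]_T = −2·(-1) + 2·(-1) + 2·(0) − (-1) = 1
Net dimensions [M² L⁷ T] ≠ [1] — not dimensionless.

no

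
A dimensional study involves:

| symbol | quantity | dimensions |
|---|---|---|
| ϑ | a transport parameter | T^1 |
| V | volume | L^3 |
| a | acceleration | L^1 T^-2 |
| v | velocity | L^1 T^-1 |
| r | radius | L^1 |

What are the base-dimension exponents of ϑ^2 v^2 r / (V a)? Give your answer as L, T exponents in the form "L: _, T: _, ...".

L: -1, T: 2

Collect each base-dimension exponent across the product:
  L: 2·(0) − (3) − (1) + 2·(1) + (1) = -1
  T: 2·(1) − (0) − (-2) + 2·(-1) + (0) = 2
So the dimensions are [L⁻¹ T²].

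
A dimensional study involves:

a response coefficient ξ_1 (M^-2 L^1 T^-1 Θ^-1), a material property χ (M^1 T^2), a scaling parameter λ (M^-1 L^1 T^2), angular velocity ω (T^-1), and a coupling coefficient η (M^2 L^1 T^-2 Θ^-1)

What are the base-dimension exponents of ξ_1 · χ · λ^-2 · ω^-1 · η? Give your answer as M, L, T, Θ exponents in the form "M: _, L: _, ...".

M: 3, L: 0, T: -4, Θ: -2

Collect each base-dimension exponent across the product:
  M: (-2) + (1) − 2·(-1) − (0) + (2) = 3
  L: (1) + (0) − 2·(1) − (0) + (1) = 0
  T: (-1) + (2) − 2·(2) − (-1) + (-2) = -4
  Θ: (-1) + (0) − 2·(0) − (0) + (-1) = -2
So the dimensions are [M³ T⁻⁴ Θ⁻²].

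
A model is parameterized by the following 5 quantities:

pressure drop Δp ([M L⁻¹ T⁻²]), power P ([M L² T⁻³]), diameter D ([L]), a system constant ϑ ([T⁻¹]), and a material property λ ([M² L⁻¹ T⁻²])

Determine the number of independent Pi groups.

2

There are 5 variables and 3 base dimensions (M, L, T).
The dimension matrix has rank 3.
Independent dimensionless groups: 5 − 3 = 2.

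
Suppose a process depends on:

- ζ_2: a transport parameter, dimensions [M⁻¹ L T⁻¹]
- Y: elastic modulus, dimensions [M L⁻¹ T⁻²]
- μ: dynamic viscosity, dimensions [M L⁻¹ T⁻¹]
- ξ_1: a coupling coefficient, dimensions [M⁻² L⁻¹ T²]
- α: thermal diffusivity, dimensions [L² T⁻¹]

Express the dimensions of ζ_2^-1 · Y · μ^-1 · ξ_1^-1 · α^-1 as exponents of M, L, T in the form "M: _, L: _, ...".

Collect each base-dimension exponent across the product:
  M: −(-1) + (1) − (1) − (-2) − (0) = 3
  L: −(1) + (-1) − (-1) − (-1) − (2) = -2
  T: −(-1) + (-2) − (-1) − (2) − (-1) = -1
So the dimensions are [M³ L⁻² T⁻¹].

M: 3, L: -2, T: -1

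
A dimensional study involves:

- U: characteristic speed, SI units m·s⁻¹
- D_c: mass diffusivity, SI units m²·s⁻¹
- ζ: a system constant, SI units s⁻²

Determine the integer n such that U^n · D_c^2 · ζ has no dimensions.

-4

Balance the L exponent: (1)·n from U, plus 2·(2) + (0) = 4 from the rest, must sum to zero.
n + 4 = 0, so n = -4.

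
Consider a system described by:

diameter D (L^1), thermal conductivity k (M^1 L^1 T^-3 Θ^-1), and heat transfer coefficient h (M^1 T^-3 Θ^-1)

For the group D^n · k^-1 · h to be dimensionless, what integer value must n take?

1

Balance the L exponent: (1)·n from D, plus −(1) + (0) = -1 from the rest, must sum to zero.
n − 1 = 0, so n = 1.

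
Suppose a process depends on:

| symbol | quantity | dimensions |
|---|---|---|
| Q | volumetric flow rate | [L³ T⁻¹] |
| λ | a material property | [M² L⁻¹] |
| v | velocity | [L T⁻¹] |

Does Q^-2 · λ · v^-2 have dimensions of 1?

Sum the exponent of each base dimension across the product:
  M: −2·[Q]_M + [λ]_M − 2·[v]_M = −2·(0) + (2) − 2·(0) = 2
  L: −2·[Q]_L + [λ]_L − 2·[v]_L = −2·(3) + (-1) − 2·(1) = -9
  T: −2·[Q]_T + [λ]_T − 2·[v]_T = −2·(-1) + (0) − 2·(-1) = 4
Net dimensions [M² L⁻⁹ T⁴] ≠ [1] — not dimensionless.

no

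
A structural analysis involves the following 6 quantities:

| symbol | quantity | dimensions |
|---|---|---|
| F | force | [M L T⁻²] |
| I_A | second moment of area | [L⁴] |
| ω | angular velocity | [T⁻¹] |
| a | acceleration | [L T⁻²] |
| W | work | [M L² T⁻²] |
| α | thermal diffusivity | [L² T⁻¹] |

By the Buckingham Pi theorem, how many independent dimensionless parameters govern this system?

There are 6 variables and 3 base dimensions (M, L, T).
The dimension matrix has rank 3.
Independent dimensionless groups: 6 − 3 = 3.

3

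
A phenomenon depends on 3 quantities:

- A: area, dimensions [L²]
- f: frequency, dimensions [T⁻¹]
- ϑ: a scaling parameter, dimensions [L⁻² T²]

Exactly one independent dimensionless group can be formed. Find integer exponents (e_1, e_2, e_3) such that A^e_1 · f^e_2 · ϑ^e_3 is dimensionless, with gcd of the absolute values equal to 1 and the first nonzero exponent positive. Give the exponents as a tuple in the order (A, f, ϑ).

L: e_1·(2) + e_2·(0) + e_3·(-2) = 0
T: e_1·(0) + e_2·(-1) + e_3·(2) = 0
Solving this homogeneous linear system for the smallest-integer solution (first nonzero entry positive) gives (1, 2, 1).

(1, 2, 1)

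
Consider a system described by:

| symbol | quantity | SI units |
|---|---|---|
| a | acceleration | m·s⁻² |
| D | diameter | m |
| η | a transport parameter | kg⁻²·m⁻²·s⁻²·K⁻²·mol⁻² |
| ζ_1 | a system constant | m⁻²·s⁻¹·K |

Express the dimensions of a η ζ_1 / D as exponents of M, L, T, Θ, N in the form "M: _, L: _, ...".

M: -2, L: -4, T: -5, Θ: -1, N: -2

Collect each base-dimension exponent across the product:
  M: (0) − (0) + (-2) + (0) = -2
  L: (1) − (1) + (-2) + (-2) = -4
  T: (-2) − (0) + (-2) + (-1) = -5
  Θ: (0) − (0) + (-2) + (1) = -1
  N: (0) − (0) + (-2) + (0) = -2
So the dimensions are [M⁻² L⁻⁴ T⁻⁵ Θ⁻¹ N⁻²].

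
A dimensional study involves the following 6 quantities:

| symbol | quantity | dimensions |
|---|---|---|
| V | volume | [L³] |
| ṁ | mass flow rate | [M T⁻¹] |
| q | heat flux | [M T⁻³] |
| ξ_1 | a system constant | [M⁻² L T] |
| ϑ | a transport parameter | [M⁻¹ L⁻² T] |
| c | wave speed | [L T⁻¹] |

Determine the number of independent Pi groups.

There are 6 variables and 3 base dimensions (M, L, T).
The dimension matrix has rank 3.
Independent dimensionless groups: 6 − 3 = 3.

3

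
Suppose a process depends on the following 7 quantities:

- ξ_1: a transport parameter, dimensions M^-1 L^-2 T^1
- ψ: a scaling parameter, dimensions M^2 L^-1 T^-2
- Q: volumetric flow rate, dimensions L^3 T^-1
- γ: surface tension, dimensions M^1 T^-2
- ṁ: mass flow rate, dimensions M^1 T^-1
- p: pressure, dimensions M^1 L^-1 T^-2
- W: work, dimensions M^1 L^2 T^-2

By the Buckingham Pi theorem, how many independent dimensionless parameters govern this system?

There are 7 variables and 3 base dimensions (M, L, T).
The dimension matrix has rank 3.
Independent dimensionless groups: 7 − 3 = 4.

4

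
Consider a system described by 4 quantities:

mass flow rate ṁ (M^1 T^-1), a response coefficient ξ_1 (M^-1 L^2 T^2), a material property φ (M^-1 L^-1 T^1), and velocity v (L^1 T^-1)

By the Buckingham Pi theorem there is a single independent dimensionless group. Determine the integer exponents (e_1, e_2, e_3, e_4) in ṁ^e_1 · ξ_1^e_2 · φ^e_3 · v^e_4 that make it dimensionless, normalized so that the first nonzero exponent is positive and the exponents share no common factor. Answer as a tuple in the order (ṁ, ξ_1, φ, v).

M: e_1·(1) + e_2·(-1) + e_3·(-1) + e_4·(0) = 0
L: e_1·(0) + e_2·(2) + e_3·(-1) + e_4·(1) = 0
T: e_1·(-1) + e_2·(2) + e_3·(1) + e_4·(-1) = 0
Solving this homogeneous linear system for the smallest-integer solution (first nonzero entry positive) gives (4, 1, 3, 1).

(4, 1, 3, 1)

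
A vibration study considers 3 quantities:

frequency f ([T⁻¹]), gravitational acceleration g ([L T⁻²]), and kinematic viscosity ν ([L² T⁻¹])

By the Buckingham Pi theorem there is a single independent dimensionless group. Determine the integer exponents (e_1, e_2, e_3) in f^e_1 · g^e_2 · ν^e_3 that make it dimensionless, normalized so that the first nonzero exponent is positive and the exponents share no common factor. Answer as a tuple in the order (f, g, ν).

(3, -2, 1)

L: e_1·(0) + e_2·(1) + e_3·(2) = 0
T: e_1·(-1) + e_2·(-2) + e_3·(-1) = 0
Solving this homogeneous linear system for the smallest-integer solution (first nonzero entry positive) gives (3, -2, 1).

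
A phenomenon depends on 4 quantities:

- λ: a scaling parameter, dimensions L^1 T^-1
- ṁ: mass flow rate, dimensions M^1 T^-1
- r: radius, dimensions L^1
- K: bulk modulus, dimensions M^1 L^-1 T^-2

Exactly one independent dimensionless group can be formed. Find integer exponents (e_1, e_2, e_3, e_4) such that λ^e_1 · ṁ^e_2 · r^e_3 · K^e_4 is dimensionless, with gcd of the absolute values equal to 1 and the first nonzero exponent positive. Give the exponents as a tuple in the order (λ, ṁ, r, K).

M: e_1·(0) + e_2·(1) + e_3·(0) + e_4·(1) = 0
L: e_1·(1) + e_2·(0) + e_3·(1) + e_4·(-1) = 0
T: e_1·(-1) + e_2·(-1) + e_3·(0) + e_4·(-2) = 0
Solving this homogeneous linear system for the smallest-integer solution (first nonzero entry positive) gives (1, 1, -2, -1).

(1, 1, -2, -1)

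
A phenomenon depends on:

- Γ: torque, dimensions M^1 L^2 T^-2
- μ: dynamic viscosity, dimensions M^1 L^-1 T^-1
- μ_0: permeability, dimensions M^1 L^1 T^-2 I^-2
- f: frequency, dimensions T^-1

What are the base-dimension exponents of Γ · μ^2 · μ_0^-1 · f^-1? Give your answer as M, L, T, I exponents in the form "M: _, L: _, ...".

M: 2, L: -1, T: -1, I: 2

Collect each base-dimension exponent across the product:
  M: (1) + 2·(1) − (1) − (0) = 2
  L: (2) + 2·(-1) − (1) − (0) = -1
  T: (-2) + 2·(-1) − (-2) − (-1) = -1
  I: (0) + 2·(0) − (-2) − (0) = 2
So the dimensions are [M² L⁻¹ T⁻¹ I²].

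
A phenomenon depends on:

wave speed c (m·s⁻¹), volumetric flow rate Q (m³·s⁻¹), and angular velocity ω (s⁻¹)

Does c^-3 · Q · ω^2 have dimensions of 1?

Sum the exponent of each base dimension across the product:
  L: −3·[c]_L + [Q]_L + 2·[ω]_L = −3·(1) + (3) + 2·(0) = 0
  T: −3·[c]_T + [Q]_T + 2·[ω]_T = −3·(-1) + (-1) + 2·(-1) = 0
All base exponents vanish — dimensionless.

yes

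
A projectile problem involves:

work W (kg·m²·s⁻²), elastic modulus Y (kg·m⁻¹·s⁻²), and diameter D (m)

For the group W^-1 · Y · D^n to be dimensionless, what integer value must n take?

Balance the L exponent: (1)·n from D, plus −(2) + (-1) = -3 from the rest, must sum to zero.
n − 3 = 0, so n = 3.

3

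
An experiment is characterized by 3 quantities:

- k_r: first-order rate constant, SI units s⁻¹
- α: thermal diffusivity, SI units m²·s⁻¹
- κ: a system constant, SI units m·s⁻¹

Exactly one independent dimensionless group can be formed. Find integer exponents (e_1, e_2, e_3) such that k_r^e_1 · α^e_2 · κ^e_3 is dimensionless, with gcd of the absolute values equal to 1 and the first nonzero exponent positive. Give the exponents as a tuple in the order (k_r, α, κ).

(1, 1, -2)

L: e_1·(0) + e_2·(2) + e_3·(1) = 0
T: e_1·(-1) + e_2·(-1) + e_3·(-1) = 0
Solving this homogeneous linear system for the smallest-integer solution (first nonzero entry positive) gives (1, 1, -2).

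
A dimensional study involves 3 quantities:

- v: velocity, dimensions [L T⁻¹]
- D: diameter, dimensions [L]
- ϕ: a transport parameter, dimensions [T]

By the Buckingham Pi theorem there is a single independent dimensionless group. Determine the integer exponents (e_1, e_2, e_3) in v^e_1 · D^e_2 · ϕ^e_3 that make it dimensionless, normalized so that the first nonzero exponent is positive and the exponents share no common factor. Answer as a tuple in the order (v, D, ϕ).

L: e_1·(1) + e_2·(1) + e_3·(0) = 0
T: e_1·(-1) + e_2·(0) + e_3·(1) = 0
Solving this homogeneous linear system for the smallest-integer solution (first nonzero entry positive) gives (1, -1, 1).

(1, -1, 1)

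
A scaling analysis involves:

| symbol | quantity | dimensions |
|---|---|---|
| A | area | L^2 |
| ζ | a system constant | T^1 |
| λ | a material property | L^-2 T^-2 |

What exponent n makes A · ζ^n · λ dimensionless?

Balance the T exponent: (1)·n from ζ, plus (0) + (-2) = -2 from the rest, must sum to zero.
n − 2 = 0, so n = 2.

2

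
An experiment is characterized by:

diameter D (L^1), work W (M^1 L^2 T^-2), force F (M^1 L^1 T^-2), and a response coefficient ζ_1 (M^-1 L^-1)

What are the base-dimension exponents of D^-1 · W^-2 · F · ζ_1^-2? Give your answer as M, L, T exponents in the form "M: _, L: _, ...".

M: 1, L: -2, T: 2

Collect each base-dimension exponent across the product:
  M: −(0) − 2·(1) + (1) − 2·(-1) = 1
  L: −(1) − 2·(2) + (1) − 2·(-1) = -2
  T: −(0) − 2·(-2) + (-2) − 2·(0) = 2
So the dimensions are [M L⁻² T²].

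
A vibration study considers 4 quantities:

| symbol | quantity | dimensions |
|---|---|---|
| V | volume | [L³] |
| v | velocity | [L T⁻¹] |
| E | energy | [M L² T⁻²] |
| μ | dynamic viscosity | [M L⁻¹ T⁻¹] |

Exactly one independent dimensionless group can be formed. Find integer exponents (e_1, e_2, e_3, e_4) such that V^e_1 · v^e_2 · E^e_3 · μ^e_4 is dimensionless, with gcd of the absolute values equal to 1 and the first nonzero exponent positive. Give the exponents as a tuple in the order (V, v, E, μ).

(2, 3, -3, 3)

M: e_1·(0) + e_2·(0) + e_3·(1) + e_4·(1) = 0
L: e_1·(3) + e_2·(1) + e_3·(2) + e_4·(-1) = 0
T: e_1·(0) + e_2·(-1) + e_3·(-2) + e_4·(-1) = 0
Solving this homogeneous linear system for the smallest-integer solution (first nonzero entry positive) gives (2, 3, -3, 3).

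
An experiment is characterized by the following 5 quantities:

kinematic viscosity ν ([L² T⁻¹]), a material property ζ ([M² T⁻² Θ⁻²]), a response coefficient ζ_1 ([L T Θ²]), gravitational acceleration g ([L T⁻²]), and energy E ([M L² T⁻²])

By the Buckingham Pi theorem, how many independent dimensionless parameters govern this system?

There are 5 variables and 4 base dimensions (M, L, T, Θ).
The dimension matrix has rank 4.
Independent dimensionless groups: 5 − 4 = 1.

1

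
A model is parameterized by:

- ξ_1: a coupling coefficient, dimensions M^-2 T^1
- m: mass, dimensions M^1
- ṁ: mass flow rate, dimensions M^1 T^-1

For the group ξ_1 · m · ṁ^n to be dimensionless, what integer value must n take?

1

Balance the M exponent: (1)·n from ṁ, plus (-2) + (1) = -1 from the rest, must sum to zero.
n − 1 = 0, so n = 1.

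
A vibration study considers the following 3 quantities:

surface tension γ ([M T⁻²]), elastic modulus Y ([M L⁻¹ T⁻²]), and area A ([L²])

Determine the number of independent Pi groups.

There are 3 variables and 3 base dimensions (M, L, T).
The dimension matrix has rank 2 (less than 3: the dimension vectors are linearly dependent).
Independent dimensionless groups: 3 − 2 = 1.

1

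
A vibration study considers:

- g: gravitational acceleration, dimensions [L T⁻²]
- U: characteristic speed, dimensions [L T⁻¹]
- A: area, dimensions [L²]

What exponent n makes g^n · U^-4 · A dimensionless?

2

Balance the L exponent: (1)·n from g, plus −4·(1) + (2) = -2 from the rest, must sum to zero.
n − 2 = 0, so n = 2.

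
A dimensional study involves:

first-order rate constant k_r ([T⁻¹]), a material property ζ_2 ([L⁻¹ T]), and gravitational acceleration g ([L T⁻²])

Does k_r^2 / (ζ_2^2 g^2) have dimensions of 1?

Sum the exponent of each base dimension across the product:
  L: 2·[k_r]_L − 2·[ζ_2]_L − 2·[g]_L = 2·(0) − 2·(-1) − 2·(1) = 0
  T: 2·[k_r]_T − 2·[ζ_2]_T − 2·[g]_T = 2·(-1) − 2·(1) − 2·(-2) = 0
All base exponents vanish — dimensionless.

yes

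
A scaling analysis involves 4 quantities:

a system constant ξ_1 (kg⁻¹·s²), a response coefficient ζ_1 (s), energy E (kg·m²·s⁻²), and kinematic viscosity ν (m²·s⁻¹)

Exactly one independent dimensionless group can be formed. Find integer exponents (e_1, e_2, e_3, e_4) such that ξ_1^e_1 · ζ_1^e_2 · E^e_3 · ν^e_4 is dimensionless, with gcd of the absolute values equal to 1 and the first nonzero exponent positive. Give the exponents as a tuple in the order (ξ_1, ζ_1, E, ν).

M: e_1·(-1) + e_2·(0) + e_3·(1) + e_4·(0) = 0
L: e_1·(0) + e_2·(0) + e_3·(2) + e_4·(2) = 0
T: e_1·(2) + e_2·(1) + e_3·(-2) + e_4·(-1) = 0
Solving this homogeneous linear system for the smallest-integer solution (first nonzero entry positive) gives (1, -1, 1, -1).

(1, -1, 1, -1)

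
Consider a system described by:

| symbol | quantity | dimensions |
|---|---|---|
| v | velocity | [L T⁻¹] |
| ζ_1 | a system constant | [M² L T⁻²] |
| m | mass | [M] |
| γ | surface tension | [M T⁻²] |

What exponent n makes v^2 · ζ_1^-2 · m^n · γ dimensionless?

Balance the M exponent: (1)·n from m, plus 2·(0) − 2·(2) + (1) = -3 from the rest, must sum to zero.
n − 3 = 0, so n = 3.

3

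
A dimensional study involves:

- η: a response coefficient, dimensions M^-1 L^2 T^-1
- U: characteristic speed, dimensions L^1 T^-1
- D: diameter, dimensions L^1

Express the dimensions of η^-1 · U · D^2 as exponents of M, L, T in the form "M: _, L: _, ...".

M: 1, L: 1, T: 0

Collect each base-dimension exponent across the product:
  M: −(-1) + (0) + 2·(0) = 1
  L: −(2) + (1) + 2·(1) = 1
  T: −(-1) + (-1) + 2·(0) = 0
So the dimensions are [M L].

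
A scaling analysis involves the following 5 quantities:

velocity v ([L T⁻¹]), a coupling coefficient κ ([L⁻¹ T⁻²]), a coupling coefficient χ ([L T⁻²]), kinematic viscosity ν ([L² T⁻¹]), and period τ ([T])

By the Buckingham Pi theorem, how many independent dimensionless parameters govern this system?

There are 5 variables and 2 base dimensions (L, T).
The dimension matrix has rank 2.
Independent dimensionless groups: 5 − 2 = 3.

3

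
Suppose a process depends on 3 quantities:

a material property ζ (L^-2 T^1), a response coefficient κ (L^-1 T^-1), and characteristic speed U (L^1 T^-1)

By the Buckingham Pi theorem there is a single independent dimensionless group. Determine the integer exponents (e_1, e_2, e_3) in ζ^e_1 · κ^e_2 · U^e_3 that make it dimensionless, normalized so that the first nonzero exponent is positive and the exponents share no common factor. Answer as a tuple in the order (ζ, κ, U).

(2, -1, 3)

L: e_1·(-2) + e_2·(-1) + e_3·(1) = 0
T: e_1·(1) + e_2·(-1) + e_3·(-1) = 0
Solving this homogeneous linear system for the smallest-integer solution (first nonzero entry positive) gives (2, -1, 3).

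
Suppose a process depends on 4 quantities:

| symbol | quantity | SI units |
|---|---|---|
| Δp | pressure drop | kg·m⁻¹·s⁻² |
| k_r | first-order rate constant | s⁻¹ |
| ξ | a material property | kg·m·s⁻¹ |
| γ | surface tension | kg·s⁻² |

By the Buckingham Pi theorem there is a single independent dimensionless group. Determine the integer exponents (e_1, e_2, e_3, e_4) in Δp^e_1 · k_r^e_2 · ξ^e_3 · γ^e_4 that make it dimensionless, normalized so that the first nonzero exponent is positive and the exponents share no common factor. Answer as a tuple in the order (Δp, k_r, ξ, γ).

(1, 1, 1, -2)

M: e_1·(1) + e_2·(0) + e_3·(1) + e_4·(1) = 0
L: e_1·(-1) + e_2·(0) + e_3·(1) + e_4·(0) = 0
T: e_1·(-2) + e_2·(-1) + e_3·(-1) + e_4·(-2) = 0
Solving this homogeneous linear system for the smallest-integer solution (first nonzero entry positive) gives (1, 1, 1, -2).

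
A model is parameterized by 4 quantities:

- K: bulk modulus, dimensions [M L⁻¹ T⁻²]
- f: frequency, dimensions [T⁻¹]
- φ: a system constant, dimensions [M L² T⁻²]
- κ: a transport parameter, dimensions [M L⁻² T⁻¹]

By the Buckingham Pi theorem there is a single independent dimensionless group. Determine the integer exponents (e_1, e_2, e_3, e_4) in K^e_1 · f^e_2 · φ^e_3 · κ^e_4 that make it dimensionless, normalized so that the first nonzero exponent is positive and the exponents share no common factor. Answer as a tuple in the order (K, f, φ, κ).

(4, -3, -1, -3)

M: e_1·(1) + e_2·(0) + e_3·(1) + e_4·(1) = 0
L: e_1·(-1) + e_2·(0) + e_3·(2) + e_4·(-2) = 0
T: e_1·(-2) + e_2·(-1) + e_3·(-2) + e_4·(-1) = 0
Solving this homogeneous linear system for the smallest-integer solution (first nonzero entry positive) gives (4, -3, -1, -3).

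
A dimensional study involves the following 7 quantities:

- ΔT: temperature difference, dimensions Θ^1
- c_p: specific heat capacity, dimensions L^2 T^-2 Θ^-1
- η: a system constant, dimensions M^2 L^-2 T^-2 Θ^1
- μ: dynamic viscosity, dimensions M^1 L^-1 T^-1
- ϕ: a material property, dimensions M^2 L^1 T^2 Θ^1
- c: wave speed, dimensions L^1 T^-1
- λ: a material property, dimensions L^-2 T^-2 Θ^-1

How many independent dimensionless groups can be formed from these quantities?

There are 7 variables and 4 base dimensions (M, L, T, Θ).
The dimension matrix has rank 4.
Independent dimensionless groups: 7 − 4 = 3.

3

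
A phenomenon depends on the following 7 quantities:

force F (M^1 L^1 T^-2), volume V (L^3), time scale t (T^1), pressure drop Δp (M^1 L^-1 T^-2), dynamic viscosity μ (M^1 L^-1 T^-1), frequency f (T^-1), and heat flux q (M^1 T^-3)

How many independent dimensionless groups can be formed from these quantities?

4

There are 7 variables and 3 base dimensions (M, L, T).
The dimension matrix has rank 3.
Independent dimensionless groups: 7 − 3 = 4.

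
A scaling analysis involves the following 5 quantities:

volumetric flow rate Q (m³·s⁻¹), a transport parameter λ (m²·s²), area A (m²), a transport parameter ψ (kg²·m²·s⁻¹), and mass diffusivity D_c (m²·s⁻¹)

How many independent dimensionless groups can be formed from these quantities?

There are 5 variables and 3 base dimensions (M, L, T).
The dimension matrix has rank 3.
Independent dimensionless groups: 5 − 3 = 2.

2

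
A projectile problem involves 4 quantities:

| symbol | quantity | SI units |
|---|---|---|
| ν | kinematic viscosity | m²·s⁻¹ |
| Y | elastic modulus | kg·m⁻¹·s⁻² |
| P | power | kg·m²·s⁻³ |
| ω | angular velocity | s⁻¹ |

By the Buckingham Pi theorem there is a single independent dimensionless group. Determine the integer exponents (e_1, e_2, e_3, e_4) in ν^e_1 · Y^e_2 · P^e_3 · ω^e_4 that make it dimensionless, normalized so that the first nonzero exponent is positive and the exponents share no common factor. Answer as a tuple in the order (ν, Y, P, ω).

(3, 2, -2, -1)

M: e_1·(0) + e_2·(1) + e_3·(1) + e_4·(0) = 0
L: e_1·(2) + e_2·(-1) + e_3·(2) + e_4·(0) = 0
T: e_1·(-1) + e_2·(-2) + e_3·(-3) + e_4·(-1) = 0
Solving this homogeneous linear system for the smallest-integer solution (first nonzero entry positive) gives (3, 2, -2, -1).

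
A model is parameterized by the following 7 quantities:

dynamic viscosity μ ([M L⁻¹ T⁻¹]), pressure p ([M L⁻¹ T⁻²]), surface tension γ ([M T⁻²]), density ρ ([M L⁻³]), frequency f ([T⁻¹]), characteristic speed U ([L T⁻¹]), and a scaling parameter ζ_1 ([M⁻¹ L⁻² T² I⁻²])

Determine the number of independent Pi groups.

3

There are 7 variables and 4 base dimensions (M, L, T, I).
The dimension matrix has rank 4.
Independent dimensionless groups: 7 − 4 = 3.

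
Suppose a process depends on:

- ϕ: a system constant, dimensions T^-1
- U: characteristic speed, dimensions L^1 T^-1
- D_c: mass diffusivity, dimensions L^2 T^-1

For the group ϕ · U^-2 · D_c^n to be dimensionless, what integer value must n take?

Balance the L exponent: (2)·n from D_c, plus (0) − 2·(1) = -2 from the rest, must sum to zero.
2n − 2 = 0, so n = 1.

1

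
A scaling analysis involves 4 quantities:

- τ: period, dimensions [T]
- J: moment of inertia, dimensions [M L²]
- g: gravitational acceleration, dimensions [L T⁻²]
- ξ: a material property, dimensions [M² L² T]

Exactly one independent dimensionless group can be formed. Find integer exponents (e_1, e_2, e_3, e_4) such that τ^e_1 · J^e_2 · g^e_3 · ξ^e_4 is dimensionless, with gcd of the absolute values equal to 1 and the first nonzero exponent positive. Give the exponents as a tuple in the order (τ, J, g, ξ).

(3, -2, 2, 1)

M: e_1·(0) + e_2·(1) + e_3·(0) + e_4·(2) = 0
L: e_1·(0) + e_2·(2) + e_3·(1) + e_4·(2) = 0
T: e_1·(1) + e_2·(0) + e_3·(-2) + e_4·(1) = 0
Solving this homogeneous linear system for the smallest-integer solution (first nonzero entry positive) gives (3, -2, 2, 1).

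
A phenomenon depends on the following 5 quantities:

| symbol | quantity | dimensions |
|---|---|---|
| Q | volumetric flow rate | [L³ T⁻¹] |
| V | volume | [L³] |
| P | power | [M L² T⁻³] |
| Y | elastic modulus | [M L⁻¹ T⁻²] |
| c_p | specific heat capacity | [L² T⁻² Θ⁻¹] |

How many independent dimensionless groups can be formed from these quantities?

1

There are 5 variables and 4 base dimensions (M, L, T, Θ).
The dimension matrix has rank 4.
Independent dimensionless groups: 5 − 4 = 1.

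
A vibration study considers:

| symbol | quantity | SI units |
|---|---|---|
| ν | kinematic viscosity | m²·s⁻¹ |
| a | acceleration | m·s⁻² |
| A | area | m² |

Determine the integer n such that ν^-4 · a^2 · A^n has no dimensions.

3

Balance the L exponent: (2)·n from A, plus −4·(2) + 2·(1) = -6 from the rest, must sum to zero.
2n − 6 = 0, so n = 3.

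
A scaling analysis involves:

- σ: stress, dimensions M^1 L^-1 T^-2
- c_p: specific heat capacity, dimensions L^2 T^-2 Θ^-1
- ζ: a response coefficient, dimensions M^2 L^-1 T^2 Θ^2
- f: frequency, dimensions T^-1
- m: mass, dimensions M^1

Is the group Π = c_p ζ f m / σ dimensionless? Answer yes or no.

no

Sum the exponent of each base dimension across the product:
  M: −[σ]_M + [c_p]_M + [ζ]_M + [f]_M + [m]_M = −(1) + (0) + (2) + (0) + (1) = 2
  L: −[σ]_L + [c_p]_L + [ζ]_L + [f]_L + [m]_L = −(-1) + (2) + (-1) + (0) + (0) = 2
  T: −[σ]_T + [c_p]_T + [ζ]_T + [f]_T + [m]_T = −(-2) + (-2) + (2) + (-1) + (0) = 1
  Θ: −[σ]_Θ + [c_p]_Θ + [ζ]_Θ + [f]_Θ + [m]_Θ = −(0) + (-1) + (2) + (0) + (0) = 1
Net dimensions [M² L² T Θ] ≠ [1] — not dimensionless.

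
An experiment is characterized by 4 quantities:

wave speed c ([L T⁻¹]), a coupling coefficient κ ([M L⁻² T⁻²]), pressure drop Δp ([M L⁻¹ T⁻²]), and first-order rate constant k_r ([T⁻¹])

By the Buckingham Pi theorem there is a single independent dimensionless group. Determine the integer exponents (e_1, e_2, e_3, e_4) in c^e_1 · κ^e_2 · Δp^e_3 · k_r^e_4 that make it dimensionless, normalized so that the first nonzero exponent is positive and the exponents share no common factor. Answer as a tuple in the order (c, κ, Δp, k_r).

(1, 1, -1, -1)

M: e_1·(0) + e_2·(1) + e_3·(1) + e_4·(0) = 0
L: e_1·(1) + e_2·(-2) + e_3·(-1) + e_4·(0) = 0
T: e_1·(-1) + e_2·(-2) + e_3·(-2) + e_4·(-1) = 0
Solving this homogeneous linear system for the smallest-integer solution (first nonzero entry positive) gives (1, 1, -1, -1).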